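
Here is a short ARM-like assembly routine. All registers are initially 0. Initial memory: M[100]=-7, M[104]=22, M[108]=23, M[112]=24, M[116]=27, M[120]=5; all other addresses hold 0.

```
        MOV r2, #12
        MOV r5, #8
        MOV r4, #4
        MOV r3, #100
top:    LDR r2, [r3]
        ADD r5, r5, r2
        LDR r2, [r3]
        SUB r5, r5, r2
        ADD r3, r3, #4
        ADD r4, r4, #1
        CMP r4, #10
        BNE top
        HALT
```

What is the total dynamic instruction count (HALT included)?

53

MOV r2, #12 → r2=12
MOV r5, #8 → r5=8
MOV r4, #4 → r4=4
MOV r3, #100 → r3=100
LDR r2, [r3] → r2=M[100]=-7
ADD r5, r5, r2 → r5=8+(-7)=1
LDR r2, [r3] → r2=M[100]=-7
SUB r5, r5, r2 → r5=1-(-7)=8
ADD r3, r3, #4 → r3=100+4=104
ADD r4, r4, #1 → r4=4+1=5
CMP r4, #10  (cmp 5,10)
BNE top: taken
LDR r2, [r3] → r2=M[104]=22
ADD r5, r5, r2 → r5=8+22=30
LDR r2, [r3] → r2=M[104]=22
SUB r5, r5, r2 → r5=30-22=8
ADD r3, r3, #4 → r3=104+4=108
ADD r4, r4, #1 → r4=5+1=6
CMP r4, #10  (cmp 6,10)
BNE top: taken
LDR r2, [r3] → r2=M[108]=23
ADD r5, r5, r2 → r5=8+23=31
LDR r2, [r3] → r2=M[108]=23
SUB r5, r5, r2 → r5=31-23=8
ADD r3, r3, #4 → r3=108+4=112
ADD r4, r4, #1 → r4=6+1=7
CMP r4, #10  (cmp 7,10)
BNE top: taken
LDR r2, [r3] → r2=M[112]=24
ADD r5, r5, r2 → r5=8+24=32
LDR r2, [r3] → r2=M[112]=24
SUB r5, r5, r2 → r5=32-24=8
ADD r3, r3, #4 → r3=112+4=116
ADD r4, r4, #1 → r4=7+1=8
CMP r4, #10  (cmp 8,10)
BNE top: taken
LDR r2, [r3] → r2=M[116]=27
ADD r5, r5, r2 → r5=8+27=35
LDR r2, [r3] → r2=M[116]=27
SUB r5, r5, r2 → r5=35-27=8
ADD r3, r3, #4 → r3=116+4=120
ADD r4, r4, #1 → r4=8+1=9
CMP r4, #10  (cmp 9,10)
BNE top: taken
LDR r2, [r3] → r2=M[120]=5
ADD r5, r5, r2 → r5=8+5=13
LDR r2, [r3] → r2=M[120]=5
SUB r5, r5, r2 → r5=13-5=8
ADD r3, r3, #4 → r3=120+4=124
ADD r4, r4, #1 → r4=9+1=10
CMP r4, #10  (cmp 10,10)
BNE top: not taken
halt.
Total executed instructions: 53.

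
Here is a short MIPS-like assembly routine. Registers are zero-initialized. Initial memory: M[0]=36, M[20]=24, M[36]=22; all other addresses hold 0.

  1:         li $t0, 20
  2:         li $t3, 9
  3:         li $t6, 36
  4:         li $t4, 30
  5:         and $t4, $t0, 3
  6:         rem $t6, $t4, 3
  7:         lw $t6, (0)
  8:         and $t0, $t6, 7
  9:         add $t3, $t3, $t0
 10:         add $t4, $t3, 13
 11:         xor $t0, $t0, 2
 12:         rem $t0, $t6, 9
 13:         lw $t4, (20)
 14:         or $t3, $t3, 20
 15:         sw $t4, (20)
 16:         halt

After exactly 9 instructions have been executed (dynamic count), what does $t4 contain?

after li $t0, 20: $t0=20
after li $t3, 9: $t3=9
after li $t6, 36: $t6=36
after li $t4, 30: $t4=30
after and $t4, $t0, 3: $t4=20&3=0
after rem $t6, $t4, 3: $t6=0%3=0
after lw $t6, (0): $t6=M[0]=36
after and $t0, $t6, 7: $t0=36&7=4
after add $t3, $t3, $t0: $t3=9+4=13
After step 9: $t4 = 0.

0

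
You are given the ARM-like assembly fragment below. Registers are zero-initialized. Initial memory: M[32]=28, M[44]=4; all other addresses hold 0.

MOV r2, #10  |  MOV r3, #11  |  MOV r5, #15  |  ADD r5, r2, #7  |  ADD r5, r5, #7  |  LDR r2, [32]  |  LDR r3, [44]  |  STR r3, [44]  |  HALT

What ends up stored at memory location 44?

4

MOV r2, #10 → r2=10
MOV r3, #11 → r3=11
MOV r5, #15 → r5=15
ADD r5, r2, #7 → r5=10+7=17
ADD r5, r5, #7 → r5=17+7=24
LDR r2, [32] → r2=M[32]=28
LDR r3, [44] → r3=M[44]=4
STR r3, [44] → M[44]=4
halt.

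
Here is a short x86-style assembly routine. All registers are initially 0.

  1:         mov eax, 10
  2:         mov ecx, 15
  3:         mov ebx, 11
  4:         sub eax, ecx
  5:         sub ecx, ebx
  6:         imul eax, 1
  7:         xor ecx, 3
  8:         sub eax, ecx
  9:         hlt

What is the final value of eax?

after mov eax, 10: eax=10
after mov ecx, 15: ecx=15
after mov ebx, 11: ebx=11
after sub eax, ecx: eax=10-15=-5
after sub ecx, ebx: ecx=15-11=4
after imul eax, 1: eax=(-5)*1=-5
after xor ecx, 3: ecx=4^3=7
after sub eax, ecx: eax=(-5)-7=-12
halt.

-12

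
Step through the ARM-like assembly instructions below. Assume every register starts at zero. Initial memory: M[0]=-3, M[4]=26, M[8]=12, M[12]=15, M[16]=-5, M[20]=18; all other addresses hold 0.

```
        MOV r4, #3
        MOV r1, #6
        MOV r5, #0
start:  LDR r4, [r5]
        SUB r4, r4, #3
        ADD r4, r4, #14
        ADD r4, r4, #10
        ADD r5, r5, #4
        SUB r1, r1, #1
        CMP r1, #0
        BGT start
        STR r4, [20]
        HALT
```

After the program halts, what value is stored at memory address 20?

r4=3
r1=6
r5=0
r4=M[0]=-3
r4=(-3)-3=-6
r4=(-6)+14=8
r4=8+10=18
r5=0+4=4
r1=6-1=5
CMP r1, #0  (cmp 5,0)
BGT start: taken
r4=M[4]=26
r4=26-3=23
r4=23+14=37
r4=37+10=47
r5=4+4=8
r1=5-1=4
CMP r1, #0  (cmp 4,0)
BGT start: taken
r4=M[8]=12
r4=12-3=9
r4=9+14=23
r4=23+10=33
r5=8+4=12
r1=4-1=3
CMP r1, #0  (cmp 3,0)
BGT start: taken
r4=M[12]=15
r4=15-3=12
r4=12+14=26
r4=26+10=36
r5=12+4=16
r1=3-1=2
CMP r1, #0  (cmp 2,0)
BGT start: taken
r4=M[16]=-5
r4=(-5)-3=-8
r4=(-8)+14=6
r4=6+10=16
r5=16+4=20
r1=2-1=1
CMP r1, #0  (cmp 1,0)
BGT start: taken
r4=M[20]=18
r4=18-3=15
r4=15+14=29
r4=29+10=39
r5=20+4=24
r1=1-1=0
CMP r1, #0  (cmp 0,0)
BGT start: not taken
STR r4, [20] → M[20]=39
halt.

39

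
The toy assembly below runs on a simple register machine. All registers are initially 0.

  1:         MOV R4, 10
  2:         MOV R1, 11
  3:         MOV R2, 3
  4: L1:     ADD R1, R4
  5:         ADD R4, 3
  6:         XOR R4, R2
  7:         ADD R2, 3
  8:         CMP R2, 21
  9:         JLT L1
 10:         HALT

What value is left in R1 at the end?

121

MOV R4, 10 → R4=10
MOV R1, 11 → R1=11
MOV R2, 3 → R2=3
ADD R1, R4 → R1=11+10=21
ADD R4, 3 → R4=10+3=13
XOR R4, R2 → R4=13^3=14
ADD R2, 3 → R2=3+3=6
CMP R2, 21  (cmp 6,21)
JLT L1: taken
ADD R1, R4 → R1=21+14=35
ADD R4, 3 → R4=14+3=17
XOR R4, R2 → R4=17^6=23
ADD R2, 3 → R2=6+3=9
CMP R2, 21  (cmp 9,21)
JLT L1: taken
ADD R1, R4 → R1=35+23=58
ADD R4, 3 → R4=23+3=26
XOR R4, R2 → R4=26^9=19
ADD R2, 3 → R2=9+3=12
CMP R2, 21  (cmp 12,21)
JLT L1: taken
ADD R1, R4 → R1=58+19=77
ADD R4, 3 → R4=19+3=22
XOR R4, R2 → R4=22^12=26
ADD R2, 3 → R2=12+3=15
CMP R2, 21  (cmp 15,21)
JLT L1: taken
ADD R1, R4 → R1=77+26=103
ADD R4, 3 → R4=26+3=29
XOR R4, R2 → R4=29^15=18
ADD R2, 3 → R2=15+3=18
CMP R2, 21  (cmp 18,21)
JLT L1: taken
ADD R1, R4 → R1=103+18=121
ADD R4, 3 → R4=18+3=21
XOR R4, R2 → R4=21^18=7
ADD R2, 3 → R2=18+3=21
CMP R2, 21  (cmp 21,21)
JLT L1: not taken
halt.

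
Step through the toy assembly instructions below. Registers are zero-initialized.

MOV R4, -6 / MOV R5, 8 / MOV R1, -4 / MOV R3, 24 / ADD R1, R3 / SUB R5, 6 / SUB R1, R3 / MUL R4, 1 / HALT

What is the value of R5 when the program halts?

R4=-6
R5=8
R1=-4
R3=24
R1=(-4)+24=20
R5=8-6=2
R1=20-24=-4
R4=(-6)*1=-6
halt.

2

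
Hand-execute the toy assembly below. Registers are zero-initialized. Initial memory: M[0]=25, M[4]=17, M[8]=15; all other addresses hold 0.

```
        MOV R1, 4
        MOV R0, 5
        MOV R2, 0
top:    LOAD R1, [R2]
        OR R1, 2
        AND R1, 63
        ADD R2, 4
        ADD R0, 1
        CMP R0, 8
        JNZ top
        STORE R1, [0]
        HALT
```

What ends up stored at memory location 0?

15

after MOV R1, 4: R1=4
after MOV R0, 5: R0=5
after MOV R2, 0: R2=0
after LOAD R1, [R2]: R1=M[0]=25
after OR R1, 2: R1=25|2=27
after AND R1, 63: R1=27&63=27
after ADD R2, 4: R2=0+4=4
after ADD R0, 1: R0=5+1=6
CMP R0, 8  (cmp 6,8)
JNZ top: taken
after LOAD R1, [R2]: R1=M[4]=17
after OR R1, 2: R1=17|2=19
after AND R1, 63: R1=19&63=19
after ADD R2, 4: R2=4+4=8
after ADD R0, 1: R0=6+1=7
CMP R0, 8  (cmp 7,8)
JNZ top: taken
after LOAD R1, [R2]: R1=M[8]=15
after OR R1, 2: R1=15|2=15
after AND R1, 63: R1=15&63=15
after ADD R2, 4: R2=8+4=12
after ADD R0, 1: R0=7+1=8
CMP R0, 8  (cmp 8,8)
JNZ top: not taken
STORE R1, [0] → M[0]=15
halt.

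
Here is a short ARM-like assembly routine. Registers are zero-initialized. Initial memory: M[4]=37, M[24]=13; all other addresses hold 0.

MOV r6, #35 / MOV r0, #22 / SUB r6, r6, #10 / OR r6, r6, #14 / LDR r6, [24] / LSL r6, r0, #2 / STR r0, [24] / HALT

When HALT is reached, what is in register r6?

after MOV r6, #35: r6=35
after MOV r0, #22: r0=22
after SUB r6, r6, #10: r6=35-10=25
after OR r6, r6, #14: r6=25|14=31
after LDR r6, [24]: r6=M[24]=13
after LSL r6, r0, #2: r6=22<<2=88
STR r0, [24] → M[24]=22
halt.

88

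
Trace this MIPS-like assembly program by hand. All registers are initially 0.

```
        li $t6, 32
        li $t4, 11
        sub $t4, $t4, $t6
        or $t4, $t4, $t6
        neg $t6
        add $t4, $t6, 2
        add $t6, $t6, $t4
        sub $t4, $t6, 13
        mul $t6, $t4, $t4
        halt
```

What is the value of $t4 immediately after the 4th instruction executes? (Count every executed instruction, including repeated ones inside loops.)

after li $t6, 32: $t6=32
after li $t4, 11: $t4=11
after sub $t4, $t4, $t6: $t4=11-32=-21
after or $t4, $t4, $t6: $t4=(-21)|32=-21
After step 4: $t4 = -21.

-21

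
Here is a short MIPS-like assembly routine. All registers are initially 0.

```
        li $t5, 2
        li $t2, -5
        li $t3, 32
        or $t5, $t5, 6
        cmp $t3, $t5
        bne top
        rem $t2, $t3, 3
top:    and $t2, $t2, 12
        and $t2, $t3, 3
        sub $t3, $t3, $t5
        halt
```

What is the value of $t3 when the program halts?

26

li $t5, 2 → $t5=2
li $t2, -5 → $t2=-5
li $t3, 32 → $t3=32
or $t5, $t5, 6 → $t5=2|6=6
cmp $t3, $t5  (cmp 32,6)
bne top: taken
and $t2, $t2, 12 → $t2=(-5)&12=8
and $t2, $t3, 3 → $t2=32&3=0
sub $t3, $t3, $t5 → $t3=32-6=26
halt.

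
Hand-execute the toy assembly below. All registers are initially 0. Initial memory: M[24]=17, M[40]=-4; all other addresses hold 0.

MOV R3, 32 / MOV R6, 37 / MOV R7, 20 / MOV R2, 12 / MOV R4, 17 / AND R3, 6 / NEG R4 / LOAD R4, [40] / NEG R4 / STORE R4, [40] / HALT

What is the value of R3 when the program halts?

0

R3=32
R6=37
R7=20
R2=12
R4=17
R3=32&6=0
R4=-(17)=-17
R4=M[40]=-4
R4=-(-4)=4
STORE R4, [40] → M[40]=4
halt.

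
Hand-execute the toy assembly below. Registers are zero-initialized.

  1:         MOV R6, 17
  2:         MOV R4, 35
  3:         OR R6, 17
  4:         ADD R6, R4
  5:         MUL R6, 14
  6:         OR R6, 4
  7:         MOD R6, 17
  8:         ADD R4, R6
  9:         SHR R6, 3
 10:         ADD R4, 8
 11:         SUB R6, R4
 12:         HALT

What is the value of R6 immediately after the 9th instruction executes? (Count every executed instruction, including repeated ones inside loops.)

0

R6=17
R4=35
R6=17|17=17
R6=17+35=52
R6=52*14=728
R6=728|4=732
R6=732%17=1
R4=35+1=36
R6=1>>3=0
After step 9: R6 = 0.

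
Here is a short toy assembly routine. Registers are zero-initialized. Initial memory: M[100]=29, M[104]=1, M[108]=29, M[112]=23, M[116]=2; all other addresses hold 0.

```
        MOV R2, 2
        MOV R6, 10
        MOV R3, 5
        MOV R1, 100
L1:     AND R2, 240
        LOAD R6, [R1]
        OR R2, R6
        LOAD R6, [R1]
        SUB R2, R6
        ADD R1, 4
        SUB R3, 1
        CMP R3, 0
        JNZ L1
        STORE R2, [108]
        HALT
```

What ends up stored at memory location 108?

0

MOV R2, 2 → R2=2
MOV R6, 10 → R6=10
MOV R3, 5 → R3=5
MOV R1, 100 → R1=100
AND R2, 240 → R2=2&240=0
LOAD R6, [R1] → R6=M[100]=29
OR R2, R6 → R2=0|29=29
LOAD R6, [R1] → R6=M[100]=29
SUB R2, R6 → R2=29-29=0
ADD R1, 4 → R1=100+4=104
SUB R3, 1 → R3=5-1=4
CMP R3, 0  (cmp 4,0)
JNZ L1: taken
AND R2, 240 → R2=0&240=0
LOAD R6, [R1] → R6=M[104]=1
OR R2, R6 → R2=0|1=1
LOAD R6, [R1] → R6=M[104]=1
SUB R2, R6 → R2=1-1=0
ADD R1, 4 → R1=104+4=108
SUB R3, 1 → R3=4-1=3
CMP R3, 0  (cmp 3,0)
JNZ L1: taken
AND R2, 240 → R2=0&240=0
LOAD R6, [R1] → R6=M[108]=29
OR R2, R6 → R2=0|29=29
LOAD R6, [R1] → R6=M[108]=29
SUB R2, R6 → R2=29-29=0
ADD R1, 4 → R1=108+4=112
SUB R3, 1 → R3=3-1=2
CMP R3, 0  (cmp 2,0)
JNZ L1: taken
AND R2, 240 → R2=0&240=0
LOAD R6, [R1] → R6=M[112]=23
OR R2, R6 → R2=0|23=23
LOAD R6, [R1] → R6=M[112]=23
SUB R2, R6 → R2=23-23=0
ADD R1, 4 → R1=112+4=116
SUB R3, 1 → R3=2-1=1
CMP R3, 0  (cmp 1,0)
JNZ L1: taken
AND R2, 240 → R2=0&240=0
LOAD R6, [R1] → R6=M[116]=2
OR R2, R6 → R2=0|2=2
LOAD R6, [R1] → R6=M[116]=2
SUB R2, R6 → R2=2-2=0
ADD R1, 4 → R1=116+4=120
SUB R3, 1 → R3=1-1=0
CMP R3, 0  (cmp 0,0)
JNZ L1: not taken
STORE R2, [108] → M[108]=0
halt.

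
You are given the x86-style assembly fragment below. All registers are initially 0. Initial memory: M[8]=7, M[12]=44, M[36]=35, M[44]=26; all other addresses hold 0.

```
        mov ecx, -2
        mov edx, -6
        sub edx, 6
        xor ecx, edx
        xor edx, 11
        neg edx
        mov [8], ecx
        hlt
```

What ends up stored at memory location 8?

ecx=-2
edx=-6
edx=(-6)-6=-12
ecx=(-2)^(-12)=10
edx=(-12)^11=-1
edx=-(-1)=1
mov [8], ecx → M[8]=10
halt.

10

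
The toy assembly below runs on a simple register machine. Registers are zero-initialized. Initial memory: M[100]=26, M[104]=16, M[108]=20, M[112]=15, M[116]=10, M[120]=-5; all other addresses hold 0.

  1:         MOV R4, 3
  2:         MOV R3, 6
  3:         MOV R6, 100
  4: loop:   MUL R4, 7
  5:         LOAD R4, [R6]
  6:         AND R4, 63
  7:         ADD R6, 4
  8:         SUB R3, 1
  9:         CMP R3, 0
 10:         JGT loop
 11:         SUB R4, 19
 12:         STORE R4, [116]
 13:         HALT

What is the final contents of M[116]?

40

after MOV R4, 3: R4=3
after MOV R3, 6: R3=6
after MOV R6, 100: R6=100
after MUL R4, 7: R4=3*7=21
after LOAD R4, [R6]: R4=M[100]=26
after AND R4, 63: R4=26&63=26
after ADD R6, 4: R6=100+4=104
after SUB R3, 1: R3=6-1=5
CMP R3, 0  (cmp 5,0)
JGT loop: taken
after MUL R4, 7: R4=26*7=182
after LOAD R4, [R6]: R4=M[104]=16
after AND R4, 63: R4=16&63=16
after ADD R6, 4: R6=104+4=108
after SUB R3, 1: R3=5-1=4
CMP R3, 0  (cmp 4,0)
JGT loop: taken
after MUL R4, 7: R4=16*7=112
after LOAD R4, [R6]: R4=M[108]=20
after AND R4, 63: R4=20&63=20
after ADD R6, 4: R6=108+4=112
after SUB R3, 1: R3=4-1=3
CMP R3, 0  (cmp 3,0)
JGT loop: taken
after MUL R4, 7: R4=20*7=140
after LOAD R4, [R6]: R4=M[112]=15
after AND R4, 63: R4=15&63=15
after ADD R6, 4: R6=112+4=116
after SUB R3, 1: R3=3-1=2
CMP R3, 0  (cmp 2,0)
JGT loop: taken
after MUL R4, 7: R4=15*7=105
after LOAD R4, [R6]: R4=M[116]=10
after AND R4, 63: R4=10&63=10
after ADD R6, 4: R6=116+4=120
after SUB R3, 1: R3=2-1=1
CMP R3, 0  (cmp 1,0)
JGT loop: taken
after MUL R4, 7: R4=10*7=70
after LOAD R4, [R6]: R4=M[120]=-5
after AND R4, 63: R4=(-5)&63=59
after ADD R6, 4: R6=120+4=124
after SUB R3, 1: R3=1-1=0
CMP R3, 0  (cmp 0,0)
JGT loop: not taken
after SUB R4, 19: R4=59-19=40
STORE R4, [116] → M[116]=40
halt.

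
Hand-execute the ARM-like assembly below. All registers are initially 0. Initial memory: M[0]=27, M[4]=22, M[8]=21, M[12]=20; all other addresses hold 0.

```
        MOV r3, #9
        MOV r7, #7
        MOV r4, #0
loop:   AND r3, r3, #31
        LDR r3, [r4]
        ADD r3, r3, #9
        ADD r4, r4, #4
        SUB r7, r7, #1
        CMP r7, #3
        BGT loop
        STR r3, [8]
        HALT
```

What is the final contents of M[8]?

29

MOV r3, #9 → r3=9
MOV r7, #7 → r7=7
MOV r4, #0 → r4=0
AND r3, r3, #31 → r3=9&31=9
LDR r3, [r4] → r3=M[0]=27
ADD r3, r3, #9 → r3=27+9=36
ADD r4, r4, #4 → r4=0+4=4
SUB r7, r7, #1 → r7=7-1=6
CMP r7, #3  (cmp 6,3)
BGT loop: taken
AND r3, r3, #31 → r3=36&31=4
LDR r3, [r4] → r3=M[4]=22
ADD r3, r3, #9 → r3=22+9=31
ADD r4, r4, #4 → r4=4+4=8
SUB r7, r7, #1 → r7=6-1=5
CMP r7, #3  (cmp 5,3)
BGT loop: taken
AND r3, r3, #31 → r3=31&31=31
LDR r3, [r4] → r3=M[8]=21
ADD r3, r3, #9 → r3=21+9=30
ADD r4, r4, #4 → r4=8+4=12
SUB r7, r7, #1 → r7=5-1=4
CMP r7, #3  (cmp 4,3)
BGT loop: taken
AND r3, r3, #31 → r3=30&31=30
LDR r3, [r4] → r3=M[12]=20
ADD r3, r3, #9 → r3=20+9=29
ADD r4, r4, #4 → r4=12+4=16
SUB r7, r7, #1 → r7=4-1=3
CMP r7, #3  (cmp 3,3)
BGT loop: not taken
STR r3, [8] → M[8]=29
halt.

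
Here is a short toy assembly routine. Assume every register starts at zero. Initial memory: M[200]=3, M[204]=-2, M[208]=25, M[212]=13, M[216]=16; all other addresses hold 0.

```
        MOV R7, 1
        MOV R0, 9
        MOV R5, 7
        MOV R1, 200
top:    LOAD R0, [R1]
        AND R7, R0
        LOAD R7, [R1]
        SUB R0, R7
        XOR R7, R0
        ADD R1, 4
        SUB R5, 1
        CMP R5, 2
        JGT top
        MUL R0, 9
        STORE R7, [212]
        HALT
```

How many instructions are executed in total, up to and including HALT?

MOV R7, 1 → R7=1
MOV R0, 9 → R0=9
MOV R5, 7 → R5=7
MOV R1, 200 → R1=200
LOAD R0, [R1] → R0=M[200]=3
AND R7, R0 → R7=1&3=1
LOAD R7, [R1] → R7=M[200]=3
SUB R0, R7 → R0=3-3=0
XOR R7, R0 → R7=3^0=3
ADD R1, 4 → R1=200+4=204
SUB R5, 1 → R5=7-1=6
CMP R5, 2  (cmp 6,2)
JGT top: taken
LOAD R0, [R1] → R0=M[204]=-2
AND R7, R0 → R7=3&(-2)=2
LOAD R7, [R1] → R7=M[204]=-2
SUB R0, R7 → R0=(-2)-(-2)=0
XOR R7, R0 → R7=(-2)^0=-2
ADD R1, 4 → R1=204+4=208
SUB R5, 1 → R5=6-1=5
CMP R5, 2  (cmp 5,2)
JGT top: taken
LOAD R0, [R1] → R0=M[208]=25
AND R7, R0 → R7=(-2)&25=24
LOAD R7, [R1] → R7=M[208]=25
SUB R0, R7 → R0=25-25=0
XOR R7, R0 → R7=25^0=25
ADD R1, 4 → R1=208+4=212
SUB R5, 1 → R5=5-1=4
CMP R5, 2  (cmp 4,2)
JGT top: taken
LOAD R0, [R1] → R0=M[212]=13
AND R7, R0 → R7=25&13=9
LOAD R7, [R1] → R7=M[212]=13
SUB R0, R7 → R0=13-13=0
XOR R7, R0 → R7=13^0=13
ADD R1, 4 → R1=212+4=216
SUB R5, 1 → R5=4-1=3
CMP R5, 2  (cmp 3,2)
JGT top: taken
LOAD R0, [R1] → R0=M[216]=16
AND R7, R0 → R7=13&16=0
LOAD R7, [R1] → R7=M[216]=16
SUB R0, R7 → R0=16-16=0
XOR R7, R0 → R7=16^0=16
ADD R1, 4 → R1=216+4=220
SUB R5, 1 → R5=3-1=2
CMP R5, 2  (cmp 2,2)
JGT top: not taken
MUL R0, 9 → R0=0*9=0
STORE R7, [212] → M[212]=16
halt.
Total executed instructions: 52.

52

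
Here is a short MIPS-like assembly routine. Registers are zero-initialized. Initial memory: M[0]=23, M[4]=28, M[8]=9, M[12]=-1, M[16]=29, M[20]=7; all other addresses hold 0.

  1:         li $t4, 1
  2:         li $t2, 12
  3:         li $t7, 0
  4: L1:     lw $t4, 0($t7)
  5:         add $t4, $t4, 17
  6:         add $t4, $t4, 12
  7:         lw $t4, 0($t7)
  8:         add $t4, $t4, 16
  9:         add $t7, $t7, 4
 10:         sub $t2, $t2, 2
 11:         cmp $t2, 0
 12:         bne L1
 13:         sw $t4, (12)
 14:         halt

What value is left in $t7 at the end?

after li $t4, 1: $t4=1
after li $t2, 12: $t2=12
after li $t7, 0: $t7=0
after lw $t4, 0($t7): $t4=M[0]=23
after add $t4, $t4, 17: $t4=23+17=40
after add $t4, $t4, 12: $t4=40+12=52
after lw $t4, 0($t7): $t4=M[0]=23
after add $t4, $t4, 16: $t4=23+16=39
after add $t7, $t7, 4: $t7=0+4=4
after sub $t2, $t2, 2: $t2=12-2=10
cmp $t2, 0  (cmp 10,0)
bne L1: taken
after lw $t4, 0($t7): $t4=M[4]=28
after add $t4, $t4, 17: $t4=28+17=45
after add $t4, $t4, 12: $t4=45+12=57
after lw $t4, 0($t7): $t4=M[4]=28
after add $t4, $t4, 16: $t4=28+16=44
after add $t7, $t7, 4: $t7=4+4=8
after sub $t2, $t2, 2: $t2=10-2=8
cmp $t2, 0  (cmp 8,0)
bne L1: taken
after lw $t4, 0($t7): $t4=M[8]=9
after add $t4, $t4, 17: $t4=9+17=26
after add $t4, $t4, 12: $t4=26+12=38
after lw $t4, 0($t7): $t4=M[8]=9
after add $t4, $t4, 16: $t4=9+16=25
after add $t7, $t7, 4: $t7=8+4=12
after sub $t2, $t2, 2: $t2=8-2=6
cmp $t2, 0  (cmp 6,0)
bne L1: taken
after lw $t4, 0($t7): $t4=M[12]=-1
after add $t4, $t4, 17: $t4=(-1)+17=16
after add $t4, $t4, 12: $t4=16+12=28
after lw $t4, 0($t7): $t4=M[12]=-1
after add $t4, $t4, 16: $t4=(-1)+16=15
after add $t7, $t7, 4: $t7=12+4=16
after sub $t2, $t2, 2: $t2=6-2=4
cmp $t2, 0  (cmp 4,0)
bne L1: taken
after lw $t4, 0($t7): $t4=M[16]=29
after add $t4, $t4, 17: $t4=29+17=46
after add $t4, $t4, 12: $t4=46+12=58
after lw $t4, 0($t7): $t4=M[16]=29
after add $t4, $t4, 16: $t4=29+16=45
after add $t7, $t7, 4: $t7=16+4=20
after sub $t2, $t2, 2: $t2=4-2=2
cmp $t2, 0  (cmp 2,0)
bne L1: taken
after lw $t4, 0($t7): $t4=M[20]=7
after add $t4, $t4, 17: $t4=7+17=24
after add $t4, $t4, 12: $t4=24+12=36
after lw $t4, 0($t7): $t4=M[20]=7
after add $t4, $t4, 16: $t4=7+16=23
after add $t7, $t7, 4: $t7=20+4=24
after sub $t2, $t2, 2: $t2=2-2=0
cmp $t2, 0  (cmp 0,0)
bne L1: not taken
sw $t4, (12) → M[12]=23
halt.

24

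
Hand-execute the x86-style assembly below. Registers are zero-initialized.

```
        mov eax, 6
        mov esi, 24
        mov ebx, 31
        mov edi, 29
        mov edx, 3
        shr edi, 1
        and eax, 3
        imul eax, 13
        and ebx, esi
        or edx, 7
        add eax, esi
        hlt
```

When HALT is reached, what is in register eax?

50

mov eax, 6 → eax=6
mov esi, 24 → esi=24
mov ebx, 31 → ebx=31
mov edi, 29 → edi=29
mov edx, 3 → edx=3
shr edi, 1 → edi=29>>1=14
and eax, 3 → eax=6&3=2
imul eax, 13 → eax=2*13=26
and ebx, esi → ebx=31&24=24
or edx, 7 → edx=3|7=7
add eax, esi → eax=26+24=50
halt.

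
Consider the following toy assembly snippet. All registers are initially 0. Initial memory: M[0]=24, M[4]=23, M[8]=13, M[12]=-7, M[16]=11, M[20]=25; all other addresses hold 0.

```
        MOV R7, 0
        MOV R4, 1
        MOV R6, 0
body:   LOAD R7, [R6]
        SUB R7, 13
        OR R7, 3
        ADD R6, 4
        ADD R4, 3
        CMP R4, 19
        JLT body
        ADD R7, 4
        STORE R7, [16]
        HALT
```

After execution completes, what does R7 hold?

MOV R7, 0 → R7=0
MOV R4, 1 → R4=1
MOV R6, 0 → R6=0
LOAD R7, [R6] → R7=M[0]=24
SUB R7, 13 → R7=24-13=11
OR R7, 3 → R7=11|3=11
ADD R6, 4 → R6=0+4=4
ADD R4, 3 → R4=1+3=4
CMP R4, 19  (cmp 4,19)
JLT body: taken
LOAD R7, [R6] → R7=M[4]=23
SUB R7, 13 → R7=23-13=10
OR R7, 3 → R7=10|3=11
ADD R6, 4 → R6=4+4=8
ADD R4, 3 → R4=4+3=7
CMP R4, 19  (cmp 7,19)
JLT body: taken
LOAD R7, [R6] → R7=M[8]=13
SUB R7, 13 → R7=13-13=0
OR R7, 3 → R7=0|3=3
ADD R6, 4 → R6=8+4=12
ADD R4, 3 → R4=7+3=10
CMP R4, 19  (cmp 10,19)
JLT body: taken
LOAD R7, [R6] → R7=M[12]=-7
SUB R7, 13 → R7=(-7)-13=-20
OR R7, 3 → R7=(-20)|3=-17
ADD R6, 4 → R6=12+4=16
ADD R4, 3 → R4=10+3=13
CMP R4, 19  (cmp 13,19)
JLT body: taken
LOAD R7, [R6] → R7=M[16]=11
SUB R7, 13 → R7=11-13=-2
OR R7, 3 → R7=(-2)|3=-1
ADD R6, 4 → R6=16+4=20
ADD R4, 3 → R4=13+3=16
CMP R4, 19  (cmp 16,19)
JLT body: taken
LOAD R7, [R6] → R7=M[20]=25
SUB R7, 13 → R7=25-13=12
OR R7, 3 → R7=12|3=15
ADD R6, 4 → R6=20+4=24
ADD R4, 3 → R4=16+3=19
CMP R4, 19  (cmp 19,19)
JLT body: not taken
ADD R7, 4 → R7=15+4=19
STORE R7, [16] → M[16]=19
halt.

19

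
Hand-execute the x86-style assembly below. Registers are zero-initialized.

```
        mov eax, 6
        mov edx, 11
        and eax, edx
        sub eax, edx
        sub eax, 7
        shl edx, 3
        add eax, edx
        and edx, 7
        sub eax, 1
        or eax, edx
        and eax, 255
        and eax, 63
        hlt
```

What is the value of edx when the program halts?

0

eax=6
edx=11
eax=6&11=2
eax=2-11=-9
eax=(-9)-7=-16
edx=11<<3=88
eax=(-16)+88=72
edx=88&7=0
eax=72-1=71
eax=71|0=71
eax=71&255=71
eax=71&63=7
halt.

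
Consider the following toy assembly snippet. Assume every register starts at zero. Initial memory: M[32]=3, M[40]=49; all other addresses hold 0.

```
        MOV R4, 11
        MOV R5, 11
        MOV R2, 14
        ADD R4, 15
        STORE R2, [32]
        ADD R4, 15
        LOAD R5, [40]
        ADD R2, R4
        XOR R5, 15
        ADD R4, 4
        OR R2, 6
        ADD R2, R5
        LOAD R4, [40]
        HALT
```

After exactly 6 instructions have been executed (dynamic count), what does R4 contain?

41

after MOV R4, 11: R4=11
after MOV R5, 11: R5=11
after MOV R2, 14: R2=14
after ADD R4, 15: R4=11+15=26
STORE R2, [32] → M[32]=14
after ADD R4, 15: R4=26+15=41
After step 6: R4 = 41.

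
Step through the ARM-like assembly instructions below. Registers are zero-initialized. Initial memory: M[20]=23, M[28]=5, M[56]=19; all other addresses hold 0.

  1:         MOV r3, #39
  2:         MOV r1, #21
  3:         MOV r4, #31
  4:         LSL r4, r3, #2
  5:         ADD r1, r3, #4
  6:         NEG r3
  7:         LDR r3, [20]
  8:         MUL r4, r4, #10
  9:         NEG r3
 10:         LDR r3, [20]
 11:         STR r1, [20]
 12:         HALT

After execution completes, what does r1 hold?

43

r3=39
r1=21
r4=31
r4=39<<2=156
r1=39+4=43
r3=-(39)=-39
r3=M[20]=23
r4=156*10=1560
r3=-(23)=-23
r3=M[20]=23
STR r1, [20] → M[20]=43
halt.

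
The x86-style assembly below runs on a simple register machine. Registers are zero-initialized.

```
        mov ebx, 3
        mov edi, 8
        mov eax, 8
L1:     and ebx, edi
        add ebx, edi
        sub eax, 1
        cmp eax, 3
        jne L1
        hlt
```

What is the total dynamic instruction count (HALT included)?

29

mov ebx, 3 → ebx=3
mov edi, 8 → edi=8
mov eax, 8 → eax=8
and ebx, edi → ebx=3&8=0
add ebx, edi → ebx=0+8=8
sub eax, 1 → eax=8-1=7
cmp eax, 3  (cmp 7,3)
jne L1: taken
and ebx, edi → ebx=8&8=8
add ebx, edi → ebx=8+8=16
sub eax, 1 → eax=7-1=6
cmp eax, 3  (cmp 6,3)
jne L1: taken
and ebx, edi → ebx=16&8=0
add ebx, edi → ebx=0+8=8
sub eax, 1 → eax=6-1=5
cmp eax, 3  (cmp 5,3)
jne L1: taken
and ebx, edi → ebx=8&8=8
add ebx, edi → ebx=8+8=16
sub eax, 1 → eax=5-1=4
cmp eax, 3  (cmp 4,3)
jne L1: taken
and ebx, edi → ebx=16&8=0
add ebx, edi → ebx=0+8=8
sub eax, 1 → eax=4-1=3
cmp eax, 3  (cmp 3,3)
jne L1: not taken
halt.
Total executed instructions: 29.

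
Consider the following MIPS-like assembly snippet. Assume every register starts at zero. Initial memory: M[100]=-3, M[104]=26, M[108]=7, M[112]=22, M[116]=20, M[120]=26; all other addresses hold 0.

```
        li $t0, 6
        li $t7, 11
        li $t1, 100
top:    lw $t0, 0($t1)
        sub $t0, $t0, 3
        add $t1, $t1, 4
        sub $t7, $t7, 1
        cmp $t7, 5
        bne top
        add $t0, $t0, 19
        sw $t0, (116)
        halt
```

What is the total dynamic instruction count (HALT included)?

$t0=6
$t7=11
$t1=100
$t0=M[100]=-3
$t0=(-3)-3=-6
$t1=100+4=104
$t7=11-1=10
cmp $t7, 5  (cmp 10,5)
bne top: taken
$t0=M[104]=26
$t0=26-3=23
$t1=104+4=108
$t7=10-1=9
cmp $t7, 5  (cmp 9,5)
bne top: taken
$t0=M[108]=7
$t0=7-3=4
$t1=108+4=112
$t7=9-1=8
cmp $t7, 5  (cmp 8,5)
bne top: taken
$t0=M[112]=22
$t0=22-3=19
$t1=112+4=116
$t7=8-1=7
cmp $t7, 5  (cmp 7,5)
bne top: taken
$t0=M[116]=20
$t0=20-3=17
$t1=116+4=120
$t7=7-1=6
cmp $t7, 5  (cmp 6,5)
bne top: taken
$t0=M[120]=26
$t0=26-3=23
$t1=120+4=124
$t7=6-1=5
cmp $t7, 5  (cmp 5,5)
bne top: not taken
$t0=23+19=42
sw $t0, (116) → M[116]=42
halt.
Total executed instructions: 42.

42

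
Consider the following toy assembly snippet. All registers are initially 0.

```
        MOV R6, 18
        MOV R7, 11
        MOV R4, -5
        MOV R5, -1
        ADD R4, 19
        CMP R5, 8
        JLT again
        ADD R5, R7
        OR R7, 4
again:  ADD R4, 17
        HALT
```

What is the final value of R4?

31

R6=18
R7=11
R4=-5
R5=-1
R4=(-5)+19=14
CMP R5, 8  (cmp -1,8)
JLT again: taken
R4=14+17=31
halt.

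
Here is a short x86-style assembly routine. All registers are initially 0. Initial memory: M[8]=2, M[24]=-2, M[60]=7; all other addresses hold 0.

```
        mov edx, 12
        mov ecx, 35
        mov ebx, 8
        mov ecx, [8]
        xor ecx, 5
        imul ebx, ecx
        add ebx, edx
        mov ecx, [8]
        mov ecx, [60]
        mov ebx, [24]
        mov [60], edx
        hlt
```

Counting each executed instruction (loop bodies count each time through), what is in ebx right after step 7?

68

edx=12
ecx=35
ebx=8
ecx=M[8]=2
ecx=2^5=7
ebx=8*7=56
ebx=56+12=68
After step 7: ebx = 68.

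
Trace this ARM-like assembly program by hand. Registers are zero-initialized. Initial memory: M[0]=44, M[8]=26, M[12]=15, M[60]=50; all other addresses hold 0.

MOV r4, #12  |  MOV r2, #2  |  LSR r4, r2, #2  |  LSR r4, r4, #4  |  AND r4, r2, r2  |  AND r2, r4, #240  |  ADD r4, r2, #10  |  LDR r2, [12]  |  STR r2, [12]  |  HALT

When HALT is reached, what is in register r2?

MOV r4, #12 → r4=12
MOV r2, #2 → r2=2
LSR r4, r2, #2 → r4=2>>2=0
LSR r4, r4, #4 → r4=0>>4=0
AND r4, r2, r2 → r4=2&2=2
AND r2, r4, #240 → r2=2&240=0
ADD r4, r2, #10 → r4=0+10=10
LDR r2, [12] → r2=M[12]=15
STR r2, [12] → M[12]=15
halt.

15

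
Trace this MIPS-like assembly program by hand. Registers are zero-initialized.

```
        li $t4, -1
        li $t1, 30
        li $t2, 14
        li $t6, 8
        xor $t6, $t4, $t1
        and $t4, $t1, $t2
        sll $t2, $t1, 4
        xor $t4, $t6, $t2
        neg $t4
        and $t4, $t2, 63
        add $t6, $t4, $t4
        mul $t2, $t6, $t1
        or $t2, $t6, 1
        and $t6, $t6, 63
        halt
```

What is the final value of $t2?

$t4=-1
$t1=30
$t2=14
$t6=8
$t6=(-1)^30=-31
$t4=30&14=14
$t2=30<<4=480
$t4=(-31)^480=-511
$t4=-(-511)=511
$t4=480&63=32
$t6=32+32=64
$t2=64*30=1920
$t2=64|1=65
$t6=64&63=0
halt.

65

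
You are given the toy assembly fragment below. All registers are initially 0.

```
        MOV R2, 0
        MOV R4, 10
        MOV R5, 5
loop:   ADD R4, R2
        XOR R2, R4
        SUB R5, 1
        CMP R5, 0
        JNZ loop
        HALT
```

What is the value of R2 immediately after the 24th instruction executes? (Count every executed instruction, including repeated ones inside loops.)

MOV R2, 0 → R2=0
MOV R4, 10 → R4=10
MOV R5, 5 → R5=5
ADD R4, R2 → R4=10+0=10
XOR R2, R4 → R2=0^10=10
SUB R5, 1 → R5=5-1=4
CMP R5, 0  (cmp 4,0)
JNZ loop: taken
ADD R4, R2 → R4=10+10=20
XOR R2, R4 → R2=10^20=30
SUB R5, 1 → R5=4-1=3
CMP R5, 0  (cmp 3,0)
JNZ loop: taken
ADD R4, R2 → R4=20+30=50
XOR R2, R4 → R2=30^50=44
SUB R5, 1 → R5=3-1=2
CMP R5, 0  (cmp 2,0)
JNZ loop: taken
ADD R4, R2 → R4=50+44=94
XOR R2, R4 → R2=44^94=114
SUB R5, 1 → R5=2-1=1
CMP R5, 0  (cmp 1,0)
JNZ loop: taken
ADD R4, R2 → R4=94+114=208
After step 24: R2 = 114.

114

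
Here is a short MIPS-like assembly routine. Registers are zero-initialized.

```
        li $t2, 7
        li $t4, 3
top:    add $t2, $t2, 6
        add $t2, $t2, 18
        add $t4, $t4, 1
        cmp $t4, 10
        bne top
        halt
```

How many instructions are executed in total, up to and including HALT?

38

$t2=7
$t4=3
$t2=7+6=13
$t2=13+18=31
$t4=3+1=4
cmp $t4, 10  (cmp 4,10)
bne top: taken
$t2=31+6=37
$t2=37+18=55
$t4=4+1=5
cmp $t4, 10  (cmp 5,10)
bne top: taken
$t2=55+6=61
$t2=61+18=79
$t4=5+1=6
cmp $t4, 10  (cmp 6,10)
bne top: taken
$t2=79+6=85
$t2=85+18=103
$t4=6+1=7
cmp $t4, 10  (cmp 7,10)
bne top: taken
$t2=103+6=109
$t2=109+18=127
$t4=7+1=8
cmp $t4, 10  (cmp 8,10)
bne top: taken
$t2=127+6=133
$t2=133+18=151
$t4=8+1=9
cmp $t4, 10  (cmp 9,10)
bne top: taken
$t2=151+6=157
$t2=157+18=175
$t4=9+1=10
cmp $t4, 10  (cmp 10,10)
bne top: not taken
halt.
Total executed instructions: 38.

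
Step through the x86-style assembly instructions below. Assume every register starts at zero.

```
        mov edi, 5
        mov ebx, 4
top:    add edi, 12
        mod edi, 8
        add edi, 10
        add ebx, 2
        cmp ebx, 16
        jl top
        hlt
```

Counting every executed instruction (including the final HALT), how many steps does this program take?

after mov edi, 5: edi=5
after mov ebx, 4: ebx=4
after add edi, 12: edi=5+12=17
after mod edi, 8: edi=17%8=1
after add edi, 10: edi=1+10=11
after add ebx, 2: ebx=4+2=6
cmp ebx, 16  (cmp 6,16)
jl top: taken
after add edi, 12: edi=11+12=23
after mod edi, 8: edi=23%8=7
after add edi, 10: edi=7+10=17
after add ebx, 2: ebx=6+2=8
cmp ebx, 16  (cmp 8,16)
jl top: taken
after add edi, 12: edi=17+12=29
after mod edi, 8: edi=29%8=5
after add edi, 10: edi=5+10=15
after add ebx, 2: ebx=8+2=10
cmp ebx, 16  (cmp 10,16)
jl top: taken
after add edi, 12: edi=15+12=27
after mod edi, 8: edi=27%8=3
after add edi, 10: edi=3+10=13
after add ebx, 2: ebx=10+2=12
cmp ebx, 16  (cmp 12,16)
jl top: taken
after add edi, 12: edi=13+12=25
after mod edi, 8: edi=25%8=1
after add edi, 10: edi=1+10=11
after add ebx, 2: ebx=12+2=14
cmp ebx, 16  (cmp 14,16)
jl top: taken
after add edi, 12: edi=11+12=23
after mod edi, 8: edi=23%8=7
after add edi, 10: edi=7+10=17
after add ebx, 2: ebx=14+2=16
cmp ebx, 16  (cmp 16,16)
jl top: not taken
halt.
Total executed instructions: 39.

39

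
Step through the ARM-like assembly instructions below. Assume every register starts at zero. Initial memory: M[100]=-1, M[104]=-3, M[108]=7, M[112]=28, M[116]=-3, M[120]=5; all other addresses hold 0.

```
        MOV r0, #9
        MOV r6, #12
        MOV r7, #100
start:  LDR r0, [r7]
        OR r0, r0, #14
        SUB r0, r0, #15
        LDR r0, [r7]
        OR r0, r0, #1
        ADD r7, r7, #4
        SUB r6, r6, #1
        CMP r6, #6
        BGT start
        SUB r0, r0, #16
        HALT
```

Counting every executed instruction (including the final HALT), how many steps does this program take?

59

r0=9
r6=12
r7=100
r0=M[100]=-1
r0=(-1)|14=-1
r0=(-1)-15=-16
r0=M[100]=-1
r0=(-1)|1=-1
r7=100+4=104
r6=12-1=11
CMP r6, #6  (cmp 11,6)
BGT start: taken
r0=M[104]=-3
r0=(-3)|14=-1
r0=(-1)-15=-16
r0=M[104]=-3
r0=(-3)|1=-3
r7=104+4=108
r6=11-1=10
CMP r6, #6  (cmp 10,6)
BGT start: taken
r0=M[108]=7
r0=7|14=15
r0=15-15=0
r0=M[108]=7
r0=7|1=7
r7=108+4=112
r6=10-1=9
CMP r6, #6  (cmp 9,6)
BGT start: taken
r0=M[112]=28
r0=28|14=30
r0=30-15=15
r0=M[112]=28
r0=28|1=29
r7=112+4=116
r6=9-1=8
CMP r6, #6  (cmp 8,6)
BGT start: taken
r0=M[116]=-3
r0=(-3)|14=-1
r0=(-1)-15=-16
r0=M[116]=-3
r0=(-3)|1=-3
r7=116+4=120
r6=8-1=7
CMP r6, #6  (cmp 7,6)
BGT start: taken
r0=M[120]=5
r0=5|14=15
r0=15-15=0
r0=M[120]=5
r0=5|1=5
r7=120+4=124
r6=7-1=6
CMP r6, #6  (cmp 6,6)
BGT start: not taken
r0=5-16=-11
halt.
Total executed instructions: 59.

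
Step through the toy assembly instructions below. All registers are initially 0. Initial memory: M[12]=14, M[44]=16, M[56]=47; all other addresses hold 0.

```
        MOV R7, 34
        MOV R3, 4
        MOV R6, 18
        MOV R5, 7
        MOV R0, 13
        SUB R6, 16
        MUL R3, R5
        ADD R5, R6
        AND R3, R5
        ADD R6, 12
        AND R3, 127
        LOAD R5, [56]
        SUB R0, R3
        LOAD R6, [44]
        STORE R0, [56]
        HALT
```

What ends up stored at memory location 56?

after MOV R7, 34: R7=34
after MOV R3, 4: R3=4
after MOV R6, 18: R6=18
after MOV R5, 7: R5=7
after MOV R0, 13: R0=13
after SUB R6, 16: R6=18-16=2
after MUL R3, R5: R3=4*7=28
after ADD R5, R6: R5=7+2=9
after AND R3, R5: R3=28&9=8
after ADD R6, 12: R6=2+12=14
after AND R3, 127: R3=8&127=8
after LOAD R5, [56]: R5=M[56]=47
after SUB R0, R3: R0=13-8=5
after LOAD R6, [44]: R6=M[44]=16
STORE R0, [56] → M[56]=5
halt.

5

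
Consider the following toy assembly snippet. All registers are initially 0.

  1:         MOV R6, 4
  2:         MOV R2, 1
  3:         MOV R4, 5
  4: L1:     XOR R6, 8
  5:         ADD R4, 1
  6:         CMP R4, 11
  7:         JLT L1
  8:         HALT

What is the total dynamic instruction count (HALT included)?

MOV R6, 4 → R6=4
MOV R2, 1 → R2=1
MOV R4, 5 → R4=5
XOR R6, 8 → R6=4^8=12
ADD R4, 1 → R4=5+1=6
CMP R4, 11  (cmp 6,11)
JLT L1: taken
XOR R6, 8 → R6=12^8=4
ADD R4, 1 → R4=6+1=7
CMP R4, 11  (cmp 7,11)
JLT L1: taken
XOR R6, 8 → R6=4^8=12
ADD R4, 1 → R4=7+1=8
CMP R4, 11  (cmp 8,11)
JLT L1: taken
XOR R6, 8 → R6=12^8=4
ADD R4, 1 → R4=8+1=9
CMP R4, 11  (cmp 9,11)
JLT L1: taken
XOR R6, 8 → R6=4^8=12
ADD R4, 1 → R4=9+1=10
CMP R4, 11  (cmp 10,11)
JLT L1: taken
XOR R6, 8 → R6=12^8=4
ADD R4, 1 → R4=10+1=11
CMP R4, 11  (cmp 11,11)
JLT L1: not taken
halt.
Total executed instructions: 28.

28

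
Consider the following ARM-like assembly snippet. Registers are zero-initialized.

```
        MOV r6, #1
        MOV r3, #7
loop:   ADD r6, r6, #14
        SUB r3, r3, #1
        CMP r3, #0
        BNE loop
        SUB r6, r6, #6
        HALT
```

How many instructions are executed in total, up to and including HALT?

after MOV r6, #1: r6=1
after MOV r3, #7: r3=7
after ADD r6, r6, #14: r6=1+14=15
after SUB r3, r3, #1: r3=7-1=6
CMP r3, #0  (cmp 6,0)
BNE loop: taken
after ADD r6, r6, #14: r6=15+14=29
after SUB r3, r3, #1: r3=6-1=5
CMP r3, #0  (cmp 5,0)
BNE loop: taken
after ADD r6, r6, #14: r6=29+14=43
after SUB r3, r3, #1: r3=5-1=4
CMP r3, #0  (cmp 4,0)
BNE loop: taken
after ADD r6, r6, #14: r6=43+14=57
after SUB r3, r3, #1: r3=4-1=3
CMP r3, #0  (cmp 3,0)
BNE loop: taken
after ADD r6, r6, #14: r6=57+14=71
after SUB r3, r3, #1: r3=3-1=2
CMP r3, #0  (cmp 2,0)
BNE loop: taken
after ADD r6, r6, #14: r6=71+14=85
after SUB r3, r3, #1: r3=2-1=1
CMP r3, #0  (cmp 1,0)
BNE loop: taken
after ADD r6, r6, #14: r6=85+14=99
after SUB r3, r3, #1: r3=1-1=0
CMP r3, #0  (cmp 0,0)
BNE loop: not taken
after SUB r6, r6, #6: r6=99-6=93
halt.
Total executed instructions: 32.

32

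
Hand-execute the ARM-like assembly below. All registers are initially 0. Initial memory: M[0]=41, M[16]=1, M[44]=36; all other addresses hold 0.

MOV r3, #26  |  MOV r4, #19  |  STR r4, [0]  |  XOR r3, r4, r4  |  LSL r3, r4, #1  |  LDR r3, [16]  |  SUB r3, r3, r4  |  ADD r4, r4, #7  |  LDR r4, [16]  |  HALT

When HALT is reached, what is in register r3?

-18

MOV r3, #26 → r3=26
MOV r4, #19 → r4=19
STR r4, [0] → M[0]=19
XOR r3, r4, r4 → r3=19^19=0
LSL r3, r4, #1 → r3=19<<1=38
LDR r3, [16] → r3=M[16]=1
SUB r3, r3, r4 → r3=1-19=-18
ADD r4, r4, #7 → r4=19+7=26
LDR r4, [16] → r4=M[16]=1
halt.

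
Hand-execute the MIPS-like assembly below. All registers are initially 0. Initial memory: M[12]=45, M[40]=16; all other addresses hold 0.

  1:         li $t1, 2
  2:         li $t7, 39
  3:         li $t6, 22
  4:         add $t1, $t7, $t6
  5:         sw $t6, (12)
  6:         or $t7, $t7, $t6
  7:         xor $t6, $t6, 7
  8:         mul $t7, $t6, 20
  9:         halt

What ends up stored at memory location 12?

22

after li $t1, 2: $t1=2
after li $t7, 39: $t7=39
after li $t6, 22: $t6=22
after add $t1, $t7, $t6: $t1=39+22=61
sw $t6, (12) → M[12]=22
after or $t7, $t7, $t6: $t7=39|22=55
after xor $t6, $t6, 7: $t6=22^7=17
after mul $t7, $t6, 20: $t7=17*20=340
halt.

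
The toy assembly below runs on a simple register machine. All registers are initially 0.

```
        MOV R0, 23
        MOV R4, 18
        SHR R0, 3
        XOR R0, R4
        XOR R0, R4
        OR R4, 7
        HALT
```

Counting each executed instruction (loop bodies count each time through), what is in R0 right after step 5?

2

R0=23
R4=18
R0=23>>3=2
R0=2^18=16
R0=16^18=2
After step 5: R0 = 2.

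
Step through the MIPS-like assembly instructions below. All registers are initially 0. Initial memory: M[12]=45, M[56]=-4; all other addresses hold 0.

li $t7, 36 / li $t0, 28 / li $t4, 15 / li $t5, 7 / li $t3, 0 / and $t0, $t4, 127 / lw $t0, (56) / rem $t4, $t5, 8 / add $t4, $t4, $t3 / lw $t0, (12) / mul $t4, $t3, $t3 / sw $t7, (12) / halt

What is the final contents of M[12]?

$t7=36
$t0=28
$t4=15
$t5=7
$t3=0
$t0=15&127=15
$t0=M[56]=-4
$t4=7%8=7
$t4=7+0=7
$t0=M[12]=45
$t4=0*0=0
sw $t7, (12) → M[12]=36
halt.

36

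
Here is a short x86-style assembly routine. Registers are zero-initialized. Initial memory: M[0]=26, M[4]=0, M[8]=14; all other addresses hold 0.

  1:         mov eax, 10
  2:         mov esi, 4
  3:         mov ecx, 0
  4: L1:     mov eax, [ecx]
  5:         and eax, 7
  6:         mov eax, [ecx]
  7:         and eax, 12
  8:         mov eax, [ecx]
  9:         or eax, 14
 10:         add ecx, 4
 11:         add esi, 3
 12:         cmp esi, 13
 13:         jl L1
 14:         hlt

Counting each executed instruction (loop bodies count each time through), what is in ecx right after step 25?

after mov eax, 10: eax=10
after mov esi, 4: esi=4
after mov ecx, 0: ecx=0
after mov eax, [ecx]: eax=M[0]=26
after and eax, 7: eax=26&7=2
after mov eax, [ecx]: eax=M[0]=26
after and eax, 12: eax=26&12=8
after mov eax, [ecx]: eax=M[0]=26
after or eax, 14: eax=26|14=30
after add ecx, 4: ecx=0+4=4
after add esi, 3: esi=4+3=7
cmp esi, 13  (cmp 7,13)
jl L1: taken
after mov eax, [ecx]: eax=M[4]=0
after and eax, 7: eax=0&7=0
after mov eax, [ecx]: eax=M[4]=0
after and eax, 12: eax=0&12=0
after mov eax, [ecx]: eax=M[4]=0
after or eax, 14: eax=0|14=14
after add ecx, 4: ecx=4+4=8
after add esi, 3: esi=7+3=10
cmp esi, 13  (cmp 10,13)
jl L1: taken
after mov eax, [ecx]: eax=M[8]=14
after and eax, 7: eax=14&7=6
After step 25: ecx = 8.

8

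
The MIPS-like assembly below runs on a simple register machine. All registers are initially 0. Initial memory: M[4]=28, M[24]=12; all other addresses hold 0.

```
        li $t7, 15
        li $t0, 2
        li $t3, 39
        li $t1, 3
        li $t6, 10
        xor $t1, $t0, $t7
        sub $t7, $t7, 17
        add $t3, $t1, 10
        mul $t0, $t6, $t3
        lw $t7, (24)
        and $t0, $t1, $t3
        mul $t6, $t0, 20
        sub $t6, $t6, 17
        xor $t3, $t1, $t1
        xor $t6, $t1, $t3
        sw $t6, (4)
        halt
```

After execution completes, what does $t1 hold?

$t7=15
$t0=2
$t3=39
$t1=3
$t6=10
$t1=2^15=13
$t7=15-17=-2
$t3=13+10=23
$t0=10*23=230
$t7=M[24]=12
$t0=13&23=5
$t6=5*20=100
$t6=100-17=83
$t3=13^13=0
$t6=13^0=13
sw $t6, (4) → M[4]=13
halt.

13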